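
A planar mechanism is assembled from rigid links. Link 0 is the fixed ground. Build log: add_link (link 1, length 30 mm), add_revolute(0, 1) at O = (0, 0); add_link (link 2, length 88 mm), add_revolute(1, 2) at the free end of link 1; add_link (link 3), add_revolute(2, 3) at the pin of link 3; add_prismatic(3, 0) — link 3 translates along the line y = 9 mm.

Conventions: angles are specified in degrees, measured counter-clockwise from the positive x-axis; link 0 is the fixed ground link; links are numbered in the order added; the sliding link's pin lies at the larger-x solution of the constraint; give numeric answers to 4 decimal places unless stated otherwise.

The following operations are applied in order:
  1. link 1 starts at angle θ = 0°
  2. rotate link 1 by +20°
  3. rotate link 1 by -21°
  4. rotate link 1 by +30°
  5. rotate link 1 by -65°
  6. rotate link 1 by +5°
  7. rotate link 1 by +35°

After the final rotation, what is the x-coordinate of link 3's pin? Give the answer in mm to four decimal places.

geometry: r = 30 mm, L = 88 mm, e = 9 mm; θ starts at 0°
rotate link 1 by +20°: θ ← 0° +20° = 20°
rotate link 1 by -21°: θ ← 20° -21° = -1°
rotate link 1 by +30°: θ ← -1° +30° = 29°
rotate link 1 by -65°: θ ← 29° -65° = -36°
rotate link 1 by +5°: θ ← -36° +5° = -31°
rotate link 1 by +35°: θ ← -31° +35° = 4°
crank pin P = (r cos θ, r sin θ) = (29.926922, 2.092694)
h = r sin θ − e = 2.092694 − 9 = -6.907306
x = r cos θ + √(L² − h²) = 29.926922 + 87.728497 = 117.655418

117.6554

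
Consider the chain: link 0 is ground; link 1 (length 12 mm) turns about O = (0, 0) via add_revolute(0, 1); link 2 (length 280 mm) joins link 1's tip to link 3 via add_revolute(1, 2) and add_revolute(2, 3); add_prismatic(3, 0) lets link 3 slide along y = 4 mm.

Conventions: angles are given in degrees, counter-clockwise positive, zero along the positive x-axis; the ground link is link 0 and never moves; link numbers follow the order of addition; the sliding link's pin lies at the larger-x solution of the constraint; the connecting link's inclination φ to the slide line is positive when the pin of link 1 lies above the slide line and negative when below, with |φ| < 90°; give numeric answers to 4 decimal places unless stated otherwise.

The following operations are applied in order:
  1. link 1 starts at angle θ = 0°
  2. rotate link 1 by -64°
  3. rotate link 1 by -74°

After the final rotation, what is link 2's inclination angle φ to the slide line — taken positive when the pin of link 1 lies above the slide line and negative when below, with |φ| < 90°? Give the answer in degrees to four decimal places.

geometry: r = 12 mm, L = 280 mm, e = 4 mm; θ starts at 0°
rotate link 1 by -64°: θ ← 0° -64° = -64°
rotate link 1 by -74°: θ ← -64° -74° = -138°
h = r sin θ − e = -8.029567 − 4 = -12.029567
sin φ = h / L = -12.029567 / 280 = -0.04296274
φ = arcsin(-0.04296274) = -2.462342°

-2.4623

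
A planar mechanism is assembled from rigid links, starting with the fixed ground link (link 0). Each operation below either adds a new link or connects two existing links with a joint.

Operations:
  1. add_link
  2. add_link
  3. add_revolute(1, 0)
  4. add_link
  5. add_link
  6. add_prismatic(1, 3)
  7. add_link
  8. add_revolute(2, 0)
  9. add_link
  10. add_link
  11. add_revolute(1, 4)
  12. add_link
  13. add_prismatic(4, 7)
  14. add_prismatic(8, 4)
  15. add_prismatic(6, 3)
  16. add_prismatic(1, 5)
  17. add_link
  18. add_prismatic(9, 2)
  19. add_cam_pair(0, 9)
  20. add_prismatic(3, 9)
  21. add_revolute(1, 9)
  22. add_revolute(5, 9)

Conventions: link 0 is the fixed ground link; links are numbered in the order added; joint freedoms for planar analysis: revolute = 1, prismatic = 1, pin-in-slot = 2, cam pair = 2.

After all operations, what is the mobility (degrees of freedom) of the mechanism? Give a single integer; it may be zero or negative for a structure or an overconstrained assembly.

ground; <1,0,0>
#1 <2,0,0>
#2 <3,0,0>
R:1↔0 J1 <3,1,0>
#3 <4,1,0>
#4 <5,1,0>
P:1↔3 J1 <5,2,0>
#5 <6,2,0>
R:2↔0 J1 <6,3,0>
#6 <7,3,0>
#7 <8,3,0>
R:1↔4 J1 <8,4,0>
#8 <9,4,0>
P:4↔7 J1 <9,5,0>
P:8↔4 J1 <9,6,0>
P:6↔3 J1 <9,7,0>
P:1↔5 J1 <9,8,0>
#9 <10,8,0>
P:9↔2 J1 <10,9,0>
C:0↔9 J2 <10,9,1>
P:3↔9 J1 <10,10,1>
R:1↔9 J1 <10,11,1>
R:5↔9 J1 <10,12,1>
3×9 − 2×12 − 1×1 = 2

M = 2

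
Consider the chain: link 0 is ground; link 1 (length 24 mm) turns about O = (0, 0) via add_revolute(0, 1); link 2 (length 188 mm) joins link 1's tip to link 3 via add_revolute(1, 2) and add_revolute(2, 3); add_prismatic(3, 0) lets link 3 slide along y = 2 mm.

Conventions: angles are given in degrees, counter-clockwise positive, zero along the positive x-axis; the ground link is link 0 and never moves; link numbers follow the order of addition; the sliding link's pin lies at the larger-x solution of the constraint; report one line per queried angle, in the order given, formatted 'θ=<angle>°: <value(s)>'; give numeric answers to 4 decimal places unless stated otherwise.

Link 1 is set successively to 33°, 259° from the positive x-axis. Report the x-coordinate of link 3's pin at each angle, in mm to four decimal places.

geometry: r = 24 mm, L = 188 mm, e = 2 mm
θ=33°: crank pin P = (r cos θ, r sin θ) = (20.128094, 13.071337)
θ=33°: h = r sin θ − e = 13.071337 − 2 = 11.071337
θ=33°: x = r cos θ + √(L² − h²) = 20.128094 + 187.673721 = 207.801814
θ=259°: crank pin P = (r cos θ, r sin θ) = (-4.579416, -23.559052)
θ=259°: h = r sin θ − e = -23.559052 − 2 = -25.559052
θ=259°: x = r cos θ + √(L² − h²) = -4.579416 + 186.254489 = 181.675074

θ=33°: 207.8018
θ=259°: 181.6751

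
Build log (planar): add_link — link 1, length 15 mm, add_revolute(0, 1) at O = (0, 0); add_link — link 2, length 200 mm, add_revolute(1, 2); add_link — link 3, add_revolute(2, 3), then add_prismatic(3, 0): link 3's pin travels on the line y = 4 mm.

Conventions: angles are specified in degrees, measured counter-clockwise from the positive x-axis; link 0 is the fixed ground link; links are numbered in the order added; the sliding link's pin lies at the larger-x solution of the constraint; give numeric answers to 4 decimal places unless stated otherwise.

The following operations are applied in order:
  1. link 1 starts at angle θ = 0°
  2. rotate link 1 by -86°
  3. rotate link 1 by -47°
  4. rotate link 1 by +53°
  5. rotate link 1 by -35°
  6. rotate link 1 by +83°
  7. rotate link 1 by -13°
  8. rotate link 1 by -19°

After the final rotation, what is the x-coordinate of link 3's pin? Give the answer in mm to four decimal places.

geometry: r = 15 mm, L = 200 mm, e = 4 mm; θ starts at 0°
rotate link 1 by -86°: θ ← 0° -86° = -86°
rotate link 1 by -47°: θ ← -86° -47° = -133°
rotate link 1 by +53°: θ ← -133° +53° = -80°
rotate link 1 by -35°: θ ← -80° -35° = -115°
rotate link 1 by +83°: θ ← -115° +83° = -32°
rotate link 1 by -13°: θ ← -32° -13° = -45°
rotate link 1 by -19°: θ ← -45° -19° = -64°
crank pin P = (r cos θ, r sin θ) = (6.575567, -13.481911)
h = r sin θ − e = -13.481911 − 4 = -17.481911
x = r cos θ + √(L² − h²) = 6.575567 + 199.234492 = 205.810059

205.8101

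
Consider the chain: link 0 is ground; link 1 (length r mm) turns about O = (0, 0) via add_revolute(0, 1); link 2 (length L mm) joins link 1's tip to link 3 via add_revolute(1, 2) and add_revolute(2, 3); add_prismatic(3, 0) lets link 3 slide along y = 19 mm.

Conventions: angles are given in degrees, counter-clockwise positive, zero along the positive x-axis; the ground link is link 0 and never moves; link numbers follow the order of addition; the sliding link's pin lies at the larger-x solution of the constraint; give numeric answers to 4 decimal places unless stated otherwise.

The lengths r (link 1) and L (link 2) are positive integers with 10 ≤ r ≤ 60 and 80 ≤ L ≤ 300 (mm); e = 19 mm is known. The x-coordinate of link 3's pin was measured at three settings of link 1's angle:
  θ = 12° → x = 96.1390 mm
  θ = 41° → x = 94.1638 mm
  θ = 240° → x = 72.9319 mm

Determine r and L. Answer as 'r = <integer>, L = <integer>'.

constraint per measurement: (x − r cos θ)² + (r sin θ − e)² = L²
subtracting the θ₁ and θ₂ equations cancels the r² and L² terms:
r = (x₁² − x₂²) / (2[(x₁cos θ₁ + e sin θ₁) − (x₂cos θ₂ + e sin θ₂)]) = 13.0001 → r = 13
L² = (x₁ − r cos θ₁)² + (r sin θ₁ − e)² = 7225.0075 → L = 85.0000 → L = 85
check at θ₃=240°: x = 72.9319 (printed 72.9319) ✓

r = 13, L = 85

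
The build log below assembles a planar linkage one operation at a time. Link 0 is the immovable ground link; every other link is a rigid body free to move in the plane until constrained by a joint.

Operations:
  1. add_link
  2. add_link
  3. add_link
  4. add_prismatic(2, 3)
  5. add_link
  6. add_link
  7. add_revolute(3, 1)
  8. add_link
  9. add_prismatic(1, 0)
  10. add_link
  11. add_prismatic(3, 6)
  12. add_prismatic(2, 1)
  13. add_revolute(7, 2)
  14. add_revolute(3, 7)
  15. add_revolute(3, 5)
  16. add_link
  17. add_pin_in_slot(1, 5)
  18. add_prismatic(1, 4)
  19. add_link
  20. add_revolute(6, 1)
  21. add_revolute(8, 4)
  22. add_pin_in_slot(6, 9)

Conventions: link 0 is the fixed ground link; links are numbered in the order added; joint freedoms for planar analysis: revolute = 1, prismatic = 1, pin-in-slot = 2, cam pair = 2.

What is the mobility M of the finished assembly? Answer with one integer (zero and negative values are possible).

(L,J1,J2)=(1,0,0); link0 fixed
link1: (2,0,0)
link2: (3,0,0)
link3: (4,0,0)
P 2-3 [J1]: (4,1,0)
link4: (5,1,0)
link5: (6,1,0)
R 3-1 [J1]: (6,2,0)
link6: (7,2,0)
P 1-0 [J1]: (7,3,0)
link7: (8,3,0)
P 3-6 [J1]: (8,4,0)
P 2-1 [J1]: (8,5,0)
R 7-2 [J1]: (8,6,0)
R 3-7 [J1]: (8,7,0)
R 3-5 [J1]: (8,8,0)
link8: (9,8,0)
PS 1-5 [J2]: (9,8,1)
P 1-4 [J1]: (9,9,1)
link9: (10,9,1)
R 6-1 [J1]: (10,10,1)
R 8-4 [J1]: (10,11,1)
PS 6-9 [J2]: (10,11,2)
Grübler: 3·9 − 2·11 − 2 = 3

M = 3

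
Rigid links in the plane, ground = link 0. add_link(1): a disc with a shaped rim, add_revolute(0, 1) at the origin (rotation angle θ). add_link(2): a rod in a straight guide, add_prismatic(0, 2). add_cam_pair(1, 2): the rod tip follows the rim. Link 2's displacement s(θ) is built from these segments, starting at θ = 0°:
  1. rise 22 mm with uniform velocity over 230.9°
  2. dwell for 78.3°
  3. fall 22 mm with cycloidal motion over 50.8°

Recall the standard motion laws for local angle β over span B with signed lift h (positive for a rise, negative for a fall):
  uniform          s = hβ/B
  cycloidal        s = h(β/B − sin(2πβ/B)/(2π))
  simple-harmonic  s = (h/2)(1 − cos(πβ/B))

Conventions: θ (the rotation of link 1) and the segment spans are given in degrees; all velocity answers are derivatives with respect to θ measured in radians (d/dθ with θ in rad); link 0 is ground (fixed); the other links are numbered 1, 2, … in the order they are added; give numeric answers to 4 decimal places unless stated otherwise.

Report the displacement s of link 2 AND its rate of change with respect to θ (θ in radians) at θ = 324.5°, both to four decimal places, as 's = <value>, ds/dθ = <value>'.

segment 1 (0° to 230.9°, uniform, h = 22) is passed completely: s = 0.0000 + (22) = 22.0000
segment 2 (230.9° to 309.2°, dwell): s unchanged at 22.0000
θ = 324.5° falls in segment 3 (309.2° to 360°, cycloidal, h = -22): β = 324.5 − 309.2 = 15.3°, B = 50.8°; Δs = -22·(0.3012 − sin(2π·0.3012)/(2π)) = -3.3041; s = 22.0000 − 3.3041 = 18.6959
velocity in seg [309.2°–360°] (cycloidal), θ in radians: β = 15.3° = 0.2670 rad, B = 50.8° = 0.8866 rad; ds/dθ = (h/B)(1 − cos(2πβ/B)) = ((-22)/0.8866)(1 − cos(2π·0.3012)) = -32.655728 mm/rad

s = 18.6959, ds/dθ = -32.6557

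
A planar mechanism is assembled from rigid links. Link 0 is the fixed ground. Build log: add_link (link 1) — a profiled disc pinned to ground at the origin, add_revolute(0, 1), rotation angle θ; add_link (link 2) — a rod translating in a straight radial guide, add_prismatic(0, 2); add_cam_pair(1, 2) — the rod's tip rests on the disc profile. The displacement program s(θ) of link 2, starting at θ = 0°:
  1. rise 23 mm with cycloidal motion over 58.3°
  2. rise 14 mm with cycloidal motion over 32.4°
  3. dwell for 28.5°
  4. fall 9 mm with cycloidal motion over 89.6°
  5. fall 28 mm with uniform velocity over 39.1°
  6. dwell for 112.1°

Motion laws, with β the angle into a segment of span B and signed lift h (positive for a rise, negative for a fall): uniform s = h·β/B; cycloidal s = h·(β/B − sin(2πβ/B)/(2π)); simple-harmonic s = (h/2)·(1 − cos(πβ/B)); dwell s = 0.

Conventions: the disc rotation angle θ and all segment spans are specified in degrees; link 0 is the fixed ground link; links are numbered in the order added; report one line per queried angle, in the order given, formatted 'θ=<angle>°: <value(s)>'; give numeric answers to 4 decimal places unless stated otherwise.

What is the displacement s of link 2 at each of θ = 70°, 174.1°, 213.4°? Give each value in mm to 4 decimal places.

seg 1 [0°–58.3°] cycloidal, h=23: full span → s += 23 → s = 23.0000
seg 2 [58.3°–90.7°] cycloidal, h=14: θ=70° here. β=11.7, B=32.4. 14·(0.3611 − sin(2π·0.3611)/(2π)) = 3.3487 → s = 26.3487
seg 2 [58.3°–90.7°] cycloidal, h=14: full span → s += 14 → s = 37.0000
seg 3 [90.7°–119.2°] dwell: s stays 37.0000
seg 4 [119.2°–208.8°] cycloidal, h=-9: θ=174.1° here. β=54.9, B=89.6. -9·(0.6127 − sin(2π·0.6127)/(2π)) = -6.4463 → s = 30.5537
seg 4 [119.2°–208.8°] cycloidal, h=-9: full span → s += -9 → s = 28.0000
seg 5 [208.8°–247.9°] uniform, h=-28: θ=213.4° here. β=4.6, B=39.1. -28·4.6/39.1 = -3.2941 → s = 24.7059

θ=70°: 26.3487
θ=174.1°: 30.5537
θ=213.4°: 24.7059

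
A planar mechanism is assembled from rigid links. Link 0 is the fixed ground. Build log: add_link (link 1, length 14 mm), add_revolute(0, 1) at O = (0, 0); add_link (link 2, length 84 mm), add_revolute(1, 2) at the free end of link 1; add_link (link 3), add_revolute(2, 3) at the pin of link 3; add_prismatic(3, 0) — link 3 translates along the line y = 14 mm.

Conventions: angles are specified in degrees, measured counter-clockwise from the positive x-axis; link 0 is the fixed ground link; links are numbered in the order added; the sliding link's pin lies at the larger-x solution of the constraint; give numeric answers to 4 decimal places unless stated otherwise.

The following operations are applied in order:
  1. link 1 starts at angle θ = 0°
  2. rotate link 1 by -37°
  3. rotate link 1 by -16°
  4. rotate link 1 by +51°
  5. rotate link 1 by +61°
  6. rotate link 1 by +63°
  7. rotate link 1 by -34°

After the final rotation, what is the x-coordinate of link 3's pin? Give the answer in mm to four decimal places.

geometry: r = 14 mm, L = 84 mm, e = 14 mm; θ starts at 0°
rotate link 1 by -37°: θ ← 0° -37° = -37°
rotate link 1 by -16°: θ ← -37° -16° = -53°
rotate link 1 by +51°: θ ← -53° +51° = -2°
rotate link 1 by +61°: θ ← -2° +61° = 59°
rotate link 1 by +63°: θ ← 59° +63° = 122°
rotate link 1 by -34°: θ ← 122° -34° = 88°
crank pin P = (r cos θ, r sin θ) = (0.488593, 13.991472)
h = r sin θ − e = 13.991472 − 14 = -0.008528
x = r cos θ + √(L² − h²) = 0.488593 + 84.000000 = 84.488593

84.4886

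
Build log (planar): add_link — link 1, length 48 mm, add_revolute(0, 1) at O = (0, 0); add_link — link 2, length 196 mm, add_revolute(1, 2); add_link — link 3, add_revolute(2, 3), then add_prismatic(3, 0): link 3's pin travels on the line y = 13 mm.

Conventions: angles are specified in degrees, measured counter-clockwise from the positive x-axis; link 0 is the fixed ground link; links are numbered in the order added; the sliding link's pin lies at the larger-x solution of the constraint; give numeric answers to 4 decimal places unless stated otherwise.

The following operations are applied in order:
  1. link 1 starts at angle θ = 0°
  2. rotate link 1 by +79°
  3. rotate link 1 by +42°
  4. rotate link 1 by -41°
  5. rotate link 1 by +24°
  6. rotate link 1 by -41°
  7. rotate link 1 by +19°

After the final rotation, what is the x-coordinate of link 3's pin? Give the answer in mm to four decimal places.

geometry: r = 48 mm, L = 196 mm, e = 13 mm; θ starts at 0°
rotate link 1 by +79°: θ ← 0° +79° = 79°
rotate link 1 by +42°: θ ← 79° +42° = 121°
rotate link 1 by -41°: θ ← 121° -41° = 80°
rotate link 1 by +24°: θ ← 80° +24° = 104°
rotate link 1 by -41°: θ ← 104° -41° = 63°
rotate link 1 by +19°: θ ← 63° +19° = 82°
crank pin P = (r cos θ, r sin θ) = (6.680309, 47.532867)
h = r sin θ − e = 47.532867 − 13 = 34.532867
x = r cos θ + √(L² − h²) = 6.680309 + 192.933877 = 199.614186

199.6142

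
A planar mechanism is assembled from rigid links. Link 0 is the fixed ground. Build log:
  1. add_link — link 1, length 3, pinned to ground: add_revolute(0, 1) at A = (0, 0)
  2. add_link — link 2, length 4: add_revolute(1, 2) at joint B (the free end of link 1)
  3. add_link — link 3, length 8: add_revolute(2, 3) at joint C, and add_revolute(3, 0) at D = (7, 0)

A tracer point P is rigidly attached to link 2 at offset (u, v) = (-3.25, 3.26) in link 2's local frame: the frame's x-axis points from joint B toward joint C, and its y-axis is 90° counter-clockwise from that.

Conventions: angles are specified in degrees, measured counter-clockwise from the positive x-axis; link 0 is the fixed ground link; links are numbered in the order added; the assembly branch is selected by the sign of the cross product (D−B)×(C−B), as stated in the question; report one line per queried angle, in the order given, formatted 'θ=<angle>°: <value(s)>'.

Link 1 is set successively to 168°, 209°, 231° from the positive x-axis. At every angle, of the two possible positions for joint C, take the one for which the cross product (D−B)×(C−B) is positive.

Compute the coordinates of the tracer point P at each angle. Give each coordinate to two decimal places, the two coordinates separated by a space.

A=(0,0), D=(7.00,0)
θ=168°: B = A + 3.00·(cos168°, sin168°) = (-2.9344, 0.6237)
θ=168°: |BD| = 9.9540
θ=168°: circle(B,4.00) ∩ circle(D,8.00): a=2.5659, h=3.0686
θ=168°:   candidates: C₊=(-0.1813,3.5255) cross=30.545; C₋=(-0.5659,-2.5996) cross=-30.545
θ=168°:   branch + wants cross > 0 → take C=(-0.1813,3.5255) (cross=30.545)
θ=168°: ex = (C−B)/|BC| = (0.6883,0.7254); ey = (-0.7254,0.6883)
θ=168°: P = B + -3.25·ex + 3.26·ey = (-7.5363,0.5099)
θ=209°: B = A + 3.00·(cos209°, sin209°) = (-2.6239, -1.4544)
θ=209°: |BD| = 9.7331
θ=209°: circle(B,4.00) ∩ circle(D,8.00): a=2.4008, h=3.1994
θ=209°:   candidates: C₊=(-0.7281,2.0678) cross=31.140; C₋=(0.2280,-4.2592) cross=-31.140
θ=209°:   branch + wants cross > 0 → take C=(-0.7281,2.0678) (cross=31.140)
θ=209°: ex = (C−B)/|BC| = (0.4739,0.8806); ey = (-0.8806,0.4739)
θ=209°: P = B + -3.25·ex + 3.26·ey = (-7.0348,-2.7712)
θ=231°: B = A + 3.00·(cos231°, sin231°) = (-1.8880, -2.3314)
θ=231°: |BD| = 9.1887
θ=231°: circle(B,4.00) ∩ circle(D,8.00): a=1.9824, h=3.4742
θ=231°:   candidates: C₊=(-0.8519,1.5321) cross=31.923; C₋=(0.9111,-5.1889) cross=-31.923
θ=231°:   branch + wants cross > 0 → take C=(-0.8519,1.5321) (cross=31.923)
θ=231°: ex = (C−B)/|BC| = (0.2590,0.9659); ey = (-0.9659,0.2590)
θ=231°: P = B + -3.25·ex + 3.26·ey = (-5.8785,-4.6262)

θ=168°: -7.54 0.51
θ=209°: -7.03 -2.77
θ=231°: -5.88 -4.63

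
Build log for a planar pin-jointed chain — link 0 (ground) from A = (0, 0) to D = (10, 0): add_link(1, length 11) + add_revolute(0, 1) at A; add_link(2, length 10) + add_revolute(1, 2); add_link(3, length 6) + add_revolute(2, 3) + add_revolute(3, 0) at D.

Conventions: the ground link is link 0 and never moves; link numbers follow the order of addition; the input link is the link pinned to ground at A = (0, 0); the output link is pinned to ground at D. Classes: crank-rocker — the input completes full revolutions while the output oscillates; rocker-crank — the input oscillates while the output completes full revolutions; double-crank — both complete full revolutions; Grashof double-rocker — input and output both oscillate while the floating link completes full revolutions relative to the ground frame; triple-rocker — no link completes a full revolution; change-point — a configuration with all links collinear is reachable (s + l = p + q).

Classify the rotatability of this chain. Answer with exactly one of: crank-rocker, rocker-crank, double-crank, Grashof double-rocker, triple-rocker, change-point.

lengths: ground=10, input=11, coupler=10, output=6
sorted: s=6 (shortest), l=11 (longest), p+q=20
s + l = 17 vs p + q = 20
s + l < p + q (Grashof) with shortest = output link → rocker-crank

rocker-crank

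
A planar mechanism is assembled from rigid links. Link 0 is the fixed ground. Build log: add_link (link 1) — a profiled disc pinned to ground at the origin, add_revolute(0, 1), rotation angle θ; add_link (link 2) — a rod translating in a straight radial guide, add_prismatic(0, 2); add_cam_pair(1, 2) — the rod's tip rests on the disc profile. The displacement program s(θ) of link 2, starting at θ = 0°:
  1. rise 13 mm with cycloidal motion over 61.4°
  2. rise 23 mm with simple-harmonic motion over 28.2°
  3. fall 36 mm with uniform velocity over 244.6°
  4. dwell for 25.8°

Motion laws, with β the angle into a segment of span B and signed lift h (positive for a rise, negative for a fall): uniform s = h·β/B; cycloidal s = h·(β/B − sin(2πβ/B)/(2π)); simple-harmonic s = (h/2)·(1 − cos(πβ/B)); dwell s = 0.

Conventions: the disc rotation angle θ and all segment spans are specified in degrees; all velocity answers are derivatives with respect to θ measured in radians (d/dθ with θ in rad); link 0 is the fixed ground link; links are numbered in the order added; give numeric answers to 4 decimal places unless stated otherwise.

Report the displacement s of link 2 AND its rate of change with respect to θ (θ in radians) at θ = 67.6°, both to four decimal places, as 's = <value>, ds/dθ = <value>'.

seg 1 [0°–61.4°] cycloidal, h=13: full span → s += 13 → s = 13.0000
seg 2 [61.4°–89.6°] simple-harmonic, h=23: θ=67.6° here. β=6.2, B=28.2. 23/2·(1 − cos(π·0.2199)) = 2.6358 → s = 15.6358
velocity in seg [61.4°–89.6°] (simple-harmonic), θ in radians: β = 6.2° = 0.1082 rad, B = 28.2° = 0.4922 rad; ds/dθ = (πh/(2B)) sin(πβ/B) = (π·23/(2·0.4922)) sin(π·0.2199) = 46.764425 mm/rad

s = 15.6358, ds/dθ = 46.7644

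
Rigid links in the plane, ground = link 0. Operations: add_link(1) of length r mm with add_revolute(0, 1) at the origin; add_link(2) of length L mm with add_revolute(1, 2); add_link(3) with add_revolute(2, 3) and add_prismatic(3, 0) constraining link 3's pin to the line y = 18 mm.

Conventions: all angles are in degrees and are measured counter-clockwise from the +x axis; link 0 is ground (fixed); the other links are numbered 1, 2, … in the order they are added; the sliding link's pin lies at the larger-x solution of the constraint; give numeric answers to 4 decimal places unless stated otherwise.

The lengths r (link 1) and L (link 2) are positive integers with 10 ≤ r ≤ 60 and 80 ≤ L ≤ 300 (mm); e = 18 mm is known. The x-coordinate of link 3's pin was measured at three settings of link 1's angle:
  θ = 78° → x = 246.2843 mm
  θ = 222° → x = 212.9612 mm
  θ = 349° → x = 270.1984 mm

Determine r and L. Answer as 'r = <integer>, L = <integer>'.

constraint per measurement: (x − r cos θ)² + (r sin θ − e)² = L²
subtracting the θ₁ and θ₂ equations cancels the r² and L² terms:
r = (x₁² − x₂²) / (2[(x₁cos θ₁ + e sin θ₁) − (x₂cos θ₂ + e sin θ₂)]) = 31.9999 → r = 32
L² = (x₁ − r cos θ₁)² + (r sin θ₁ − e)² = 57599.9857 → L = 240.0000 → L = 240
check at θ₃=349°: x = 270.1984 (printed 270.1984) ✓

r = 32, L = 240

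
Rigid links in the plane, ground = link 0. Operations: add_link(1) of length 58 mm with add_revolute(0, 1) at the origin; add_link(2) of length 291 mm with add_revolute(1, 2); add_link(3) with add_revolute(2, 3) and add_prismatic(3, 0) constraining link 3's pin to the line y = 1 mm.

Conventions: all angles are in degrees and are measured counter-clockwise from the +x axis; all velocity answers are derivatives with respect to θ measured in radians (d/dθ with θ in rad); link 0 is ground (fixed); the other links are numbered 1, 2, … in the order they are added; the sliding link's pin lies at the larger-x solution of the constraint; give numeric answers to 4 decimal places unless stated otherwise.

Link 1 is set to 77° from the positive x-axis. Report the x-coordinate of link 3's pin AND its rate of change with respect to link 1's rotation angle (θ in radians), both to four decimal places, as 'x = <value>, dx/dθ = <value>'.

geometry: r = 58 mm, L = 291 mm, e = 1 mm
crank pin P = (r cos θ, r sin θ) = (13.047161, 56.513464)
h = r sin θ − e = 56.513464 − 1 = 55.513464
x = r cos θ + √(L² − h²) = 13.047161 + 285.655834 = 298.702995
dx/dθ = −r sin θ − h·r cos θ/√(L² − h²) (θ in radians; h = 55.513464) = -59.049008

x = 298.7030, dx/dθ = -59.0490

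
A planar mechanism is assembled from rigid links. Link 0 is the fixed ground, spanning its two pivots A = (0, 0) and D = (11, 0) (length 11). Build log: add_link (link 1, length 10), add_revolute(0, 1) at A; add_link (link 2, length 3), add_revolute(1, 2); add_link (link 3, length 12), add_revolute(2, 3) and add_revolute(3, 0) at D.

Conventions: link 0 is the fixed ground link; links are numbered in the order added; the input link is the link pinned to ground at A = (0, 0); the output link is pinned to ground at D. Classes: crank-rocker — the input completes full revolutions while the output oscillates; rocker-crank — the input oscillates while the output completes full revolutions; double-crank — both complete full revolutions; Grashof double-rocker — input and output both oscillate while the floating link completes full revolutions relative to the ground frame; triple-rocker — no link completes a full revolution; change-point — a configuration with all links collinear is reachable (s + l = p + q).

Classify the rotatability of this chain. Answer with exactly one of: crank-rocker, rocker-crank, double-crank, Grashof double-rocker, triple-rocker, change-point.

lengths: ground=11, input=10, coupler=3, output=12
sorted: s=3 (shortest), l=12 (longest), p+q=21
s + l = 15 vs p + q = 21
s + l < p + q (Grashof) with shortest = coupler link → Grashof double-rocker

Grashof double-rocker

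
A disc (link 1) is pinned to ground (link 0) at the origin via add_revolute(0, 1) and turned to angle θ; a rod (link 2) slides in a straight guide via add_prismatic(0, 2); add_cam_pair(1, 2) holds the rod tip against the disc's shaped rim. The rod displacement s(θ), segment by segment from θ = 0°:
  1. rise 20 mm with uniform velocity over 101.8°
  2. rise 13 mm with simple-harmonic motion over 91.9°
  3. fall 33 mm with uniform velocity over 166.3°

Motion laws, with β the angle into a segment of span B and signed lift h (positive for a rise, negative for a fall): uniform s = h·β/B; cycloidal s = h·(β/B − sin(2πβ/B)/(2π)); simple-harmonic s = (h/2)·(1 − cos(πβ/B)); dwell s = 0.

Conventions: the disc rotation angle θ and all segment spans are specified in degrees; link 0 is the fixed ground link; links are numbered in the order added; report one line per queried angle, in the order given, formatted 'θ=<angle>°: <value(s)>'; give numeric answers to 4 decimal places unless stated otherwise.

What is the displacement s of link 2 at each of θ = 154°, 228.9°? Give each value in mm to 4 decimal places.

segment 1 (0° to 101.8°, uniform, h = 20) is passed completely: s = 0.0000 + (20) = 20.0000
θ = 154° falls in segment 2 (101.8° to 193.7°, simple-harmonic, h = 13): β = 154 − 101.8 = 52.2°, B = 91.9°; Δs = 13/2·(1 − cos(π·0.5680)) = 7.8782; s = 20.0000 + 7.8782 = 27.8782
segment 2 (101.8° to 193.7°, simple-harmonic, h = 13) is passed completely: s = 20.0000 + (13) = 33.0000
θ = 228.9° falls in segment 3 (193.7° to 360°, uniform, h = -33): β = 228.9 − 193.7 = 35.2°, B = 166.3°; Δs = -33·35.2/166.3 = -6.9850; s = 33.0000 − 6.9850 = 26.0150

θ=154°: 27.8782
θ=228.9°: 26.0150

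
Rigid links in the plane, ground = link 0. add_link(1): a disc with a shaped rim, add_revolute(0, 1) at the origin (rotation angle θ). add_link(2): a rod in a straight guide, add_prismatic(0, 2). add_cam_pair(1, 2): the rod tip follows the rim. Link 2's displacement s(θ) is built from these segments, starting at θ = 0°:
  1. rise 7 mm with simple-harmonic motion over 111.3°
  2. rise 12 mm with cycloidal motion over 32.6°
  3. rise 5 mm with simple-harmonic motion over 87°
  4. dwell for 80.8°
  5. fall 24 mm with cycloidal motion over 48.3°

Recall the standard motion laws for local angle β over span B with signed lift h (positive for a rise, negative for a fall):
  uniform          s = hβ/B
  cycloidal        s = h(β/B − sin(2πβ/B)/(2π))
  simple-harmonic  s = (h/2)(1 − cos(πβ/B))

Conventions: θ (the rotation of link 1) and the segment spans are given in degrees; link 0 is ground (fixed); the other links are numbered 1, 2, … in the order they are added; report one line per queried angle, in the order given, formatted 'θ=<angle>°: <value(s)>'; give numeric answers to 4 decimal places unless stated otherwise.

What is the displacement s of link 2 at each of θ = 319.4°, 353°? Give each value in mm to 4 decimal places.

segment 1 (0° to 111.3°, simple-harmonic, h = 7) is passed completely: s = 0.0000 + (7) = 7.0000
segment 2 (111.3° to 143.9°, cycloidal, h = 12) is passed completely: s = 7.0000 + (12) = 19.0000
segment 3 (143.9° to 230.9°, simple-harmonic, h = 5) is passed completely: s = 19.0000 + (5) = 24.0000
segment 4 (230.9° to 311.7°, dwell): s unchanged at 24.0000
θ = 319.4° falls in segment 5 (311.7° to 360°, cycloidal, h = -24): β = 319.4 − 311.7 = 7.7°, B = 48.3°; Δs = -24·(0.1594 − sin(2π·0.1594)/(2π)) = -0.6085; s = 24.0000 − 0.6085 = 23.3915
θ = 353° falls in segment 5 (311.7° to 360°, cycloidal, h = -24): β = 353 − 311.7 = 41.3°, B = 48.3°; Δs = -24·(0.8551 − sin(2π·0.8551)/(2π)) = -23.5388; s = 24.0000 − 23.5388 = 0.4612

θ=319.4°: 23.3915
θ=353°: 0.4612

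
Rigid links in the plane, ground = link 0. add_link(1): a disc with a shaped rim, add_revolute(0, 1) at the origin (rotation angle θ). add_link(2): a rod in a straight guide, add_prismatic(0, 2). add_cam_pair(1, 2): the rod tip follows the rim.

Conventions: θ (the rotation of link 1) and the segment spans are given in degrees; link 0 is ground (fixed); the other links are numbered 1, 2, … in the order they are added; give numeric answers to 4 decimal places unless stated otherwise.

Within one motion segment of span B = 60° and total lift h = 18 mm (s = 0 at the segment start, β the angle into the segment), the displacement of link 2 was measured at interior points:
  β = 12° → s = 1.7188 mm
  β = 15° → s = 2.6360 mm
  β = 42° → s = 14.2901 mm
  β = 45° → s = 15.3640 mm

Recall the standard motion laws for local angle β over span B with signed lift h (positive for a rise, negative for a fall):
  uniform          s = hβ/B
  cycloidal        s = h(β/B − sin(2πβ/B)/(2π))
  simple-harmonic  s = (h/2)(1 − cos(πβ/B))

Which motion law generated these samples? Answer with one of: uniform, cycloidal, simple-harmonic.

candidates at β/B = r: uniform s = h·r (linear in β); cycloidal s = h·(r − sin(2πr)/(2π)); simple-harmonic s = (h/2)(1 − cos(πr))
β=12°: printed 1.7188 | uniform 3.6000, cycloidal 0.8754, simple-harmonic 1.7188
β=15°: printed 2.6360 | uniform 4.5000, cycloidal 1.6352, simple-harmonic 2.6360
β=42°: printed 14.2901 | uniform 12.6000, cycloidal 15.3246, simple-harmonic 14.2901
β=45°: printed 15.3640 | uniform 13.5000, cycloidal 16.3648, simple-harmonic 15.3640
only one law matches every sample → simple-harmonic

simple-harmonic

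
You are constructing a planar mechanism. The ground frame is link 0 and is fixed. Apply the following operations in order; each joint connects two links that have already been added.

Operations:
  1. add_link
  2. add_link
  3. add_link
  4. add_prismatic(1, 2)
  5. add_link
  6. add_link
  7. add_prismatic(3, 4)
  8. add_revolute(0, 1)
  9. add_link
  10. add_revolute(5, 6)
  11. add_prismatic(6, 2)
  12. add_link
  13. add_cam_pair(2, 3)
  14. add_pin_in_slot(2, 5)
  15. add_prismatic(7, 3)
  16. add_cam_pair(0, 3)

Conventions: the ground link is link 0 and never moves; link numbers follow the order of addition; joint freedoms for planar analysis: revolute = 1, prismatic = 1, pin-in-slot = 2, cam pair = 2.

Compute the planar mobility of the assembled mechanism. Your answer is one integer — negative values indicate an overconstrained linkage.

L=1 J1=0 J2=0
add link → L=2 J1=0 J2=0
add link → L=3 J1=0 J2=0
add link → L=4 J1=0 J2=0
P@1,2 dof=1 J1 → L=4 J1=1 J2=0
add link → L=5 J1=1 J2=0
add link → L=6 J1=1 J2=0
P@3,4 dof=1 J1 → L=6 J1=2 J2=0
R@0,1 dof=1 J1 → L=6 J1=3 J2=0
add link → L=7 J1=3 J2=0
R@5,6 dof=1 J1 → L=7 J1=4 J2=0
P@6,2 dof=1 J1 → L=7 J1=5 J2=0
add link → L=8 J1=5 J2=0
C@2,3 dof=2 J2 → L=8 J1=5 J2=1
PS@2,5 dof=2 J2 → L=8 J1=5 J2=2
P@7,3 dof=1 J1 → L=8 J1=6 J2=2
C@0,3 dof=2 J2 → L=8 J1=6 J2=3
M=3(L−1)−2J1−J2=3·7−2·6−3=6

M = 6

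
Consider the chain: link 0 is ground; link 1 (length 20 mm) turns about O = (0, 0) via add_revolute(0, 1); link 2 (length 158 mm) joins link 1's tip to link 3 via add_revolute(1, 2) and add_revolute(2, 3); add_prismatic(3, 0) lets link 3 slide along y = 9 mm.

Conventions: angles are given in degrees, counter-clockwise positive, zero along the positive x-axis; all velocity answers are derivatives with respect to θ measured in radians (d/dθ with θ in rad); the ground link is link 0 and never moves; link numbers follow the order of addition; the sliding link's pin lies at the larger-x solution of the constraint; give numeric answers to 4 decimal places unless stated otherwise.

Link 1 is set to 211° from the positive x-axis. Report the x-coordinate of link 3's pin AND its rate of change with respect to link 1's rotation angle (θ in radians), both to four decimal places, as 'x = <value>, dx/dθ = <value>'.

geometry: r = 20 mm, L = 158 mm, e = 9 mm
crank pin P = (r cos θ, r sin θ) = (-17.143346, -10.300761)
h = r sin θ − e = -10.300761 − 9 = -19.300761
x = r cos θ + √(L² − h²) = -17.143346 + 156.816710 = 139.673364
dx/dθ = −r sin θ − h·r cos θ/√(L² − h²) (θ in radians; h = -19.300761) = 8.190785

x = 139.6734, dx/dθ = 8.1908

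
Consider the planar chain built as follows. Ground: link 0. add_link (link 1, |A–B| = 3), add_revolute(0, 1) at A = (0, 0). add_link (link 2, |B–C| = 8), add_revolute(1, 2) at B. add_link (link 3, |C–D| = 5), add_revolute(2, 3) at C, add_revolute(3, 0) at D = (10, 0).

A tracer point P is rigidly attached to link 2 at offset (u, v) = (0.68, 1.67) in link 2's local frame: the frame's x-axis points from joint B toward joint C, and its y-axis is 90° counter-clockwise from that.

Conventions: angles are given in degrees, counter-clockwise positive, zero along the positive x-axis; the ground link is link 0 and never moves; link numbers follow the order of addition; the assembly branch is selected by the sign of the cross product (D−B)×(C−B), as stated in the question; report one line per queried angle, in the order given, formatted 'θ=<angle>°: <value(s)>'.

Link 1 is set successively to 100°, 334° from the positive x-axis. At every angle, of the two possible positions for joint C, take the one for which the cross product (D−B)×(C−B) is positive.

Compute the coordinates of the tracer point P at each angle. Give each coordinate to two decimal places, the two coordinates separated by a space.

A=(0,0), D=(10.00,0)
θ=100°: B = A + 3.00·(cos100°, sin100°) = (-0.5209, 2.9544)
θ=100°: |BD| = 10.9279
θ=100°: circle(B,8.00) ∩ circle(D,5.00): a=7.2484, h=3.3854
θ=100°:   candidates: C₊=(7.3728,4.2541) cross=36.996; C₋=(5.5422,-2.2646) cross=-36.996
θ=100°:   branch + wants cross > 0 → take C=(7.3728,4.2541) (cross=36.996)
θ=100°: ex = (C−B)/|BC| = (0.9867,0.1625); ey = (-0.1625,0.9867)
θ=100°: P = B + 0.68·ex + 1.67·ey = (-0.1213,4.7127)
θ=334°: B = A + 3.00·(cos334°, sin334°) = (2.6964, -1.3151)
θ=334°: |BD| = 7.4211
θ=334°: circle(B,8.00) ∩ circle(D,5.00): a=6.3382, h=4.8813
θ=334°:   candidates: C₊=(8.0692,4.6122) cross=36.225; C₋=(9.7993,-4.9960) cross=-36.225
θ=334°:   branch + wants cross > 0 → take C=(8.0692,4.6122) (cross=36.225)
θ=334°: ex = (C−B)/|BC| = (0.6716,0.7409); ey = (-0.7409,0.6716)
θ=334°: P = B + 0.68·ex + 1.67·ey = (1.9158,0.3103)

θ=100°: -0.12 4.71
θ=334°: 1.92 0.31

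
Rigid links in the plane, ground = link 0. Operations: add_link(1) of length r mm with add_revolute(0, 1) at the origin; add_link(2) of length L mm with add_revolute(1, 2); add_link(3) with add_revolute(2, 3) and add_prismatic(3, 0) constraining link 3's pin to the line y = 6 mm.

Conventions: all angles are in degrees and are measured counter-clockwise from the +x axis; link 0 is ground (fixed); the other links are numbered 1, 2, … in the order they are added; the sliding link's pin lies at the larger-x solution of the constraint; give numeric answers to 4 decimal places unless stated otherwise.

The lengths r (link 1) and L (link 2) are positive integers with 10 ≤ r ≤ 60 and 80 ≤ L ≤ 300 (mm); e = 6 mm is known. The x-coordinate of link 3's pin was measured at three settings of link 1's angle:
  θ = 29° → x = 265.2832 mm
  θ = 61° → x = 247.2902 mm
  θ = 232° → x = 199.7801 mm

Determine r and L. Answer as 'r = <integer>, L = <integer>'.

constraint per measurement: (x − r cos θ)² + (r sin θ − e)² = L²
subtracting the θ₁ and θ₂ equations cancels the r² and L² terms:
r = (x₁² − x₂²) / (2[(x₁cos θ₁ + e sin θ₁) − (x₂cos θ₂ + e sin θ₂)]) = 42.0000 → r = 42
L² = (x₁ − r cos θ₁)² + (r sin θ₁ − e)² = 52440.9913 → L = 229.0000 → L = 229
check at θ₃=232°: x = 199.7801 (printed 199.7801) ✓

r = 42, L = 229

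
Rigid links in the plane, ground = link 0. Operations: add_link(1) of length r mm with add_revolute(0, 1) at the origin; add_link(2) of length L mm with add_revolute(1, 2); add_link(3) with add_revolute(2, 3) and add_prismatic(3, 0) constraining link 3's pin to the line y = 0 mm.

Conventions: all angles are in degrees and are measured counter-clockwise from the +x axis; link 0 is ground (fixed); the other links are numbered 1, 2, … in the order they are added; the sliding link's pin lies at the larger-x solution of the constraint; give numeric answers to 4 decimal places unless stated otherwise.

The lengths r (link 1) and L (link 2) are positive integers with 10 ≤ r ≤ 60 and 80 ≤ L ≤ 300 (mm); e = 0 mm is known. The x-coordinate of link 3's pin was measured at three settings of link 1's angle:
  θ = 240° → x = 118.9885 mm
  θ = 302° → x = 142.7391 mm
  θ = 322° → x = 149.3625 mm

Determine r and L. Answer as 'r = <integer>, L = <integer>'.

constraint per measurement: (x − r cos θ)² + (r sin θ − e)² = L²
subtracting the θ₁ and θ₂ equations cancels the r² and L² terms:
r = (x₁² − x₂²) / (2[(x₁cos θ₁ + e sin θ₁) − (x₂cos θ₂ + e sin θ₂)]) = 23.0000 → r = 23
L² = (x₁ − r cos θ₁)² + (r sin θ₁ − e)² = 17423.9986 → L = 132.0000 → L = 132
check at θ₃=322°: x = 149.3625 (printed 149.3625) ✓

r = 23, L = 132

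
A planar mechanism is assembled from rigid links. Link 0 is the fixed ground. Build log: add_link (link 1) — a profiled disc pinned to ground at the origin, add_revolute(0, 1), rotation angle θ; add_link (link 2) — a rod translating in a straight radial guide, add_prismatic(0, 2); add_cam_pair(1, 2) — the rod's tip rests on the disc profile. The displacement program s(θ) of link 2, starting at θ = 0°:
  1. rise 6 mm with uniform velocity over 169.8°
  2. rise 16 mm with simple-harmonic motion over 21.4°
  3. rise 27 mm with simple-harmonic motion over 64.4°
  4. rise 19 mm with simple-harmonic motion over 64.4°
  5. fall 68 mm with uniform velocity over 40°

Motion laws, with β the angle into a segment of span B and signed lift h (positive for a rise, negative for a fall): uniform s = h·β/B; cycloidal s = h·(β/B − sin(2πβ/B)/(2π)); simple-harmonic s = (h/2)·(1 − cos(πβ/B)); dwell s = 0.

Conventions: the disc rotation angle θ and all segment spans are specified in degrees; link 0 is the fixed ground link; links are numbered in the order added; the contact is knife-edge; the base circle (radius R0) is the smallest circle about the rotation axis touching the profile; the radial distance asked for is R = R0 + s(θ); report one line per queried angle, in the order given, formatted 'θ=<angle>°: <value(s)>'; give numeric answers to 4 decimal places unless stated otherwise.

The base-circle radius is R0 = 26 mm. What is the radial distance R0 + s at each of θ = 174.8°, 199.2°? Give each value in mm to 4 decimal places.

seg 1 [0°–169.8°] uniform, h=6: full span → s += 6 → s = 6.0000
seg 2 [169.8°–191.2°] simple-harmonic, h=16: θ=174.8° here. β=5, B=21.4. 16/2·(1 − cos(π·0.2336)) = 2.0601 → s = 8.0601
seg 2 [169.8°–191.2°] simple-harmonic, h=16: full span → s += 16 → s = 22.0000
seg 3 [191.2°–255.6°] simple-harmonic, h=27: θ=199.2° here. β=8, B=64.4. 27/2·(1 − cos(π·0.1242)) = 1.0151 → s = 23.0151
θ=174.8°: R = R0 + s = 26 + 8.0601 = 34.0601
θ=199.2°: R = R0 + s = 26 + 23.0151 = 49.0151

θ=174.8°: 34.0601
θ=199.2°: 49.0151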